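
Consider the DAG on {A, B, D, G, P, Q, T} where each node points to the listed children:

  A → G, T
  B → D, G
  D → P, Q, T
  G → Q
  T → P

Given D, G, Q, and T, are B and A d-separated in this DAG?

6 paths connect B and A; each must be blocked for d-separation to hold:
  1. B → D → T ← A — D:chain[blocks]; T:collider[open] ⇒ blocked
  2. B → D → Q ← G ← A — D:chain[blocks]; Q:collider[open]; G:chain[blocks] ⇒ blocked
  3. B → D → P ← T ← A — D:chain[blocks]; P:collider[blocks]; T:chain[blocks] ⇒ blocked
  4. B → G ← A — G:collider[open] ⇒ active
  5. B → G → Q ← D → T ← A — G:chain[blocks]; Q:collider[open]; D:fork[blocks]; T:collider[open] ⇒ blocked
  6. B → G → Q ← D → P ← T ← A — G:chain[blocks]; Q:collider[open]; D:fork[blocks]; P:collider[blocks]; T:chain[blocks] ⇒ blocked
At least one path is unblocked, so d-separation fails.

No — B and A are not d-separated given {D, G, Q, T}.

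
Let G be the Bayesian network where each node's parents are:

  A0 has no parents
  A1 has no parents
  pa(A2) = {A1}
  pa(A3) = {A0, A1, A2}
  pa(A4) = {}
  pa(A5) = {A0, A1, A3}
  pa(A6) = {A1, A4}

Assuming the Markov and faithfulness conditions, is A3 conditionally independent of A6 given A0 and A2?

No — A3 and A6 are not d-separated given {A0, A2}.

Enumerating the 4 paths from A3 to A6 and testing each for blocking by {A0, A2}:
Path 1: A3 ← A2 ← A1 → A6
  A2 is a chain here and A2 is conditioned on, so the path is blocked at A2.
Path 2: A3 ← A1 → A6
  A1 is a fork and A1 is not conditioned on — no node blocks this path, so it is active.
Path 3: A3 → A5 ← A1 → A6
  A5 is a collider here and neither A5 nor any of its descendants is conditioned on, so the collider stays closed — the path is blocked at A5.
Path 4: A3 ← A0 → A5 ← A1 → A6
  A0 is a fork here and A0 is conditioned on, so the path is blocked at A0.
At least one path is unblocked, so d-separation fails.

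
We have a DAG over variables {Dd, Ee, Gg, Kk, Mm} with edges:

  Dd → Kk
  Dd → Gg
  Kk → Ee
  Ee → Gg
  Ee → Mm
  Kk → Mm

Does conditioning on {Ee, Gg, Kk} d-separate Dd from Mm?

4 paths connect Dd and Mm; each must be blocked for d-separation to hold:
Path 1: Dd → Kk → Mm
  Kk is a chain here and Kk is conditioned on, so the path is blocked at Kk.
Path 2: Dd → Kk → Ee → Mm
  Kk is a chain here and Kk is conditioned on, so the path is blocked at Kk.
Path 3: Dd → Gg ← Ee ← Kk → Mm
  Ee is a chain here and Ee is conditioned on, so the path is blocked at Ee.
Path 4: Dd → Gg ← Ee → Mm
  Ee is a fork here and Ee is conditioned on, so the path is blocked at Ee.
All paths are blocked; Dd ⊥ Mm | {Ee, Gg, Kk} holds.

Yes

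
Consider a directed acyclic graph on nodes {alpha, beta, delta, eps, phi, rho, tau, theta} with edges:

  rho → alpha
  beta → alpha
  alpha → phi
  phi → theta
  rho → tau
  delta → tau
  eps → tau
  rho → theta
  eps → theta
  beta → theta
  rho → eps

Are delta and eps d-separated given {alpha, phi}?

Yes — delta and eps are d-separated given {alpha, phi}.

We examine all 5 paths between delta and eps:
  1. delta → tau ← eps — tau:collider[blocks] ⇒ blocked
  2. delta → tau ← rho → alpha ← beta → theta ← eps — tau:collider[blocks]; rho:fork[open]; alpha:collider[open]; beta:fork[open]; theta:collider[blocks] ⇒ blocked
  3. delta → tau ← rho → alpha → phi → theta ← eps — tau:collider[blocks]; rho:fork[open]; alpha:chain[blocks]; phi:chain[blocks]; theta:collider[blocks] ⇒ blocked
  4. delta → tau ← rho → theta ← eps — tau:collider[blocks]; rho:fork[open]; theta:collider[blocks] ⇒ blocked
  5. delta → tau ← rho → eps — tau:collider[blocks]; rho:fork[open] ⇒ blocked
All paths are blocked; delta ⊥ eps | {alpha, phi} holds.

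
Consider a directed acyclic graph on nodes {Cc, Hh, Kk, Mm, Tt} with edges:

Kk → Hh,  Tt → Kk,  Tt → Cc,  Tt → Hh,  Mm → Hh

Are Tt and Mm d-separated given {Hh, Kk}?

There are 2 undirected paths between Tt and Mm; checking each against the conditioning set {Hh, Kk}:
Path 1: Tt → Hh ← Mm
  Hh is a collider and Hh is conditioned on, which opens it — no node blocks this path, so it is active.
Path 2: Tt → Kk → Hh ← Mm
  Kk is a chain here and Kk is conditioned on, so the path is blocked at Kk.
At least one path is unblocked, so d-separation fails.

No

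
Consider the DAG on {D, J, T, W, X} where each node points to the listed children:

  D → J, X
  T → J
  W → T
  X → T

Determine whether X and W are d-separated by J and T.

2 paths connect X and W; each must be blocked for d-separation to hold:
Path 1: X ← D → J ← T ← W
  T is a chain here and T is conditioned on, so the path is blocked at T.
Path 2: X → T ← W
  T is a collider and T is conditioned on, which opens it — no node blocks this path, so it is active.
Because an active path exists, X and W are not d-separated.

No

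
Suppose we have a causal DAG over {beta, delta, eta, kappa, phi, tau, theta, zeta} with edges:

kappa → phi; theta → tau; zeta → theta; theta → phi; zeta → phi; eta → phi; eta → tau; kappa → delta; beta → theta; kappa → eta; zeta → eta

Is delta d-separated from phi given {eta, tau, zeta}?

No

6 paths connect delta and phi; each must be blocked for d-separation to hold:
Path 1: delta ← kappa → phi
  kappa is a fork and kappa is not conditioned on — no node blocks this path, so it is active.
Path 2: delta ← kappa → eta → phi
  eta is a chain here and eta is conditioned on, so the path is blocked at eta.
Path 3: delta ← kappa → eta → tau ← theta → phi
  eta is a chain here and eta is conditioned on, so the path is blocked at eta.
Path 4: delta ← kappa → eta → tau ← theta ← zeta → phi
  eta is a chain here and eta is conditioned on, so the path is blocked at eta.
Path 5: delta ← kappa → eta ← zeta → phi
  zeta is a fork here and zeta is conditioned on, so the path is blocked at zeta.
Path 6: delta ← kappa → eta ← zeta → theta → phi
  zeta is a fork here and zeta is conditioned on, so the path is blocked at zeta.
Because an active path exists, delta and phi are not d-separated.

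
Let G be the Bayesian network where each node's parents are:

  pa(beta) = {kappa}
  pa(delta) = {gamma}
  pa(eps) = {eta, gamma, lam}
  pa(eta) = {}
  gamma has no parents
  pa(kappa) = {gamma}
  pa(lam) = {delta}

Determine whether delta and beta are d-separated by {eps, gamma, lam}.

Yes

Enumerating the 2 paths from delta to beta and testing each for blocking by {eps, gamma, lam}:
Path 1: delta → lam → eps ← gamma → kappa → beta
  lam is a chain here and lam is conditioned on, so the path is blocked at lam.
Path 2: delta ← gamma → kappa → beta
  gamma is a fork here and gamma is conditioned on, so the path is blocked at gamma.
Every path is blocked, so delta and beta are d-separated given {eps, gamma, lam}.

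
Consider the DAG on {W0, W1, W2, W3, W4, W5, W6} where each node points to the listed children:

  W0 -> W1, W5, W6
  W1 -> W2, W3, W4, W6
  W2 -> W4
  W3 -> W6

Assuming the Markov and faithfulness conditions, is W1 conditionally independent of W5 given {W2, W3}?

No — W1 and W5 are not d-separated given {W2, W3}.

Enumerating the 3 paths from W1 to W5 and testing each for blocking by {W2, W3}:
Path 1: W1 → W3 → W6 ← W0 → W5
  W3 is a chain here and W3 is conditioned on, so the path is blocked at W3.
Path 2: W1 → W6 ← W0 → W5
  W6 is a collider here and neither W6 nor any of its descendants is conditioned on, so the collider stays closed — the path is blocked at W6.
Path 3: W1 ← W0 → W5
  W0 is a fork and W0 is not conditioned on — no node blocks this path, so it is active.
At least one path is unblocked, so d-separation fails.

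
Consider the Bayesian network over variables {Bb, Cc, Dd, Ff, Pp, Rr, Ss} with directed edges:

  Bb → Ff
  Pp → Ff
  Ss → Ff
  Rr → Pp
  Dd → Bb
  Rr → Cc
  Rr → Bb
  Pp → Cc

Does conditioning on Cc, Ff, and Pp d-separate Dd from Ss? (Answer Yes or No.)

3 paths connect Dd and Ss; each must be blocked for d-separation to hold:
  1. Dd → Bb → Ff ← Ss — Bb:chain[open]; Ff:collider[open] ⇒ active
  2. Dd → Bb ← Rr → Cc ← Pp → Ff ← Ss — Bb:collider[open]; Rr:fork[open]; Cc:collider[open]; Pp:fork[blocks]; Ff:collider[open] ⇒ blocked
  3. Dd → Bb ← Rr → Pp → Ff ← Ss — Bb:collider[open]; Rr:fork[open]; Pp:chain[blocks]; Ff:collider[open] ⇒ blocked
Since the path Dd → Bb → Ff ← Ss is active, Dd and Ss are not d-separated given {Cc, Ff, Pp}.

No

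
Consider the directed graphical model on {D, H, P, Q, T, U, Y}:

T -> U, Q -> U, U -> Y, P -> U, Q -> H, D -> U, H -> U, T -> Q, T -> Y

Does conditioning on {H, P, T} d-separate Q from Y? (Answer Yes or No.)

No

There are 6 undirected paths between Q and Y; checking each against the conditioning set {H, P, T}:
  1. Q → U ← T → Y — U:collider[blocks]; T:fork[blocks] ⇒ blocked
  2. Q → U → Y — U:chain[open] ⇒ active
  3. Q → H → U ← T → Y — H:chain[blocks]; U:collider[blocks]; T:fork[blocks] ⇒ blocked
  4. Q → H → U → Y — H:chain[blocks]; U:chain[open] ⇒ blocked
  5. Q ← T → U → Y — T:fork[blocks]; U:chain[open] ⇒ blocked
  6. Q ← T → Y — T:fork[blocks] ⇒ blocked
At least one path is unblocked, so d-separation fails.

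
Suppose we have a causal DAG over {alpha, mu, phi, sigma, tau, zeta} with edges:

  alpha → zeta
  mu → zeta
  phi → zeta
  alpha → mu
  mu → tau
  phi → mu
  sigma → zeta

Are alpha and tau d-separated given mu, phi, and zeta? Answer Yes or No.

Yes

Enumerating the 3 paths from alpha to tau and testing each for blocking by {mu, phi, zeta}:
  1. alpha → zeta ← phi → mu → tau — zeta:collider[open]; phi:fork[blocks]; mu:chain[blocks] ⇒ blocked
  2. alpha → zeta ← mu → tau — zeta:collider[open]; mu:fork[blocks] ⇒ blocked
  3. alpha → mu → tau — mu:chain[blocks] ⇒ blocked
Since every path is blocked, d-separation holds.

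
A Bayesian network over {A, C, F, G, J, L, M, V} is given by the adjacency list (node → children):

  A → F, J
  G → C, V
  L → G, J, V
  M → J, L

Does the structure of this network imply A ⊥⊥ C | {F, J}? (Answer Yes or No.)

No — A and C are not d-separated given {F, J}.

We examine all 4 paths between A and C:
Path 1: A → J ← L → G → C
  J is a collider and J is conditioned on, which opens it; L is a fork and L is not conditioned on; G is a chain and G is not conditioned on — no node blocks this path, so it is active.
Path 2: A → J ← L → V ← G → C
  V is a collider here and neither V nor any of its descendants is conditioned on, so the collider stays closed — the path is blocked at V.
Path 3: A → J ← M → L → G → C
  J is a collider and J is conditioned on, which opens it; M is a fork and M is not conditioned on; L is a chain and L is not conditioned on; G is a chain and G is not conditioned on — no node blocks this path, so it is active.
Path 4: A → J ← M → L → V ← G → C
  V is a collider here and neither V nor any of its descendants is conditioned on, so the collider stays closed — the path is blocked at V.
At least one path is unblocked, so d-separation fails.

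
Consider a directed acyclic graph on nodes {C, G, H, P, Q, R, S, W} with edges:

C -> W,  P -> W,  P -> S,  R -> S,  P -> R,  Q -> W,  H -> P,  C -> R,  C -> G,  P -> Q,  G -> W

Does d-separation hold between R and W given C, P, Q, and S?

There are 6 undirected paths between R and W; checking each against the conditioning set {C, P, Q, S}:
Path 1: R ← C → W
  C is a fork here and C is conditioned on, so the path is blocked at C.
Path 2: R ← C → G → W
  C is a fork here and C is conditioned on, so the path is blocked at C.
Path 3: R → S ← P → W
  P is a fork here and P is conditioned on, so the path is blocked at P.
Path 4: R → S ← P → Q → W
  P is a fork here and P is conditioned on, so the path is blocked at P.
Path 5: R ← P → W
  P is a fork here and P is conditioned on, so the path is blocked at P.
Path 6: R ← P → Q → W
  P is a fork here and P is conditioned on, so the path is blocked at P.
Since every path is blocked, d-separation holds.

Yes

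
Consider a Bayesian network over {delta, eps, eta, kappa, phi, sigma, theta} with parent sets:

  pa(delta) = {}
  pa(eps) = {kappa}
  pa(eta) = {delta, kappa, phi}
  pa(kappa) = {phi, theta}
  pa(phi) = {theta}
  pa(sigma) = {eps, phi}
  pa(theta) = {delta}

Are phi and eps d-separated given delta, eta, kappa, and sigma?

6 paths connect phi and eps; each must be blocked for d-separation to hold:
Path 1: phi ← theta ← delta → eta ← kappa → eps
  delta is a fork here and delta is conditioned on, so the path is blocked at delta.
Path 2: phi ← theta → kappa → eps
  kappa is a chain here and kappa is conditioned on, so the path is blocked at kappa.
Path 3: phi → sigma ← eps
  sigma is a collider and sigma is conditioned on, which opens it — no node blocks this path, so it is active.
Path 4: phi → eta ← delta → theta → kappa → eps
  delta is a fork here and delta is conditioned on, so the path is blocked at delta.
Path 5: phi → eta ← kappa → eps
  kappa is a fork here and kappa is conditioned on, so the path is blocked at kappa.
Path 6: phi → kappa → eps
  kappa is a chain here and kappa is conditioned on, so the path is blocked at kappa.
Because an active path exists, phi and eps are not d-separated.

No — phi and eps are not d-separated given {delta, eta, kappa, sigma}.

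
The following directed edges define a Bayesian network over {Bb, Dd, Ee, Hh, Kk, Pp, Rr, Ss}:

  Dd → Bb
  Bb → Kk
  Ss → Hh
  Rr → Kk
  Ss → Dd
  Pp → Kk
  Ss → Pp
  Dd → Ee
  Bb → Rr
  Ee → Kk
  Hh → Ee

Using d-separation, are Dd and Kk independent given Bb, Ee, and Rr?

There are 6 undirected paths between Dd and Kk; checking each against the conditioning set {Bb, Ee, Rr}:
Path 1: Dd → Ee → Kk
  Ee is a chain here and Ee is conditioned on, so the path is blocked at Ee.
Path 2: Dd → Ee ← Hh ← Ss → Pp → Kk
  Ee is a collider and Ee is conditioned on, which opens it; Hh is a chain and Hh is not conditioned on; Ss is a fork and Ss is not conditioned on; Pp is a chain and Pp is not conditioned on — no node blocks this path, so it is active.
Path 3: Dd → Bb → Kk
  Bb is a chain here and Bb is conditioned on, so the path is blocked at Bb.
Path 4: Dd → Bb → Rr → Kk
  Bb is a chain here and Bb is conditioned on, so the path is blocked at Bb.
Path 5: Dd ← Ss → Hh → Ee → Kk
  Ee is a chain here and Ee is conditioned on, so the path is blocked at Ee.
Path 6: Dd ← Ss → Pp → Kk
  Ss is a fork and Ss is not conditioned on; Pp is a chain and Pp is not conditioned on — no node blocks this path, so it is active.
Since the path Dd → Ee ← Hh ← Ss → Pp → Kk is active, Dd and Kk are not d-separated given {Bb, Ee, Rr}.

No — Dd and Kk are not d-separated given {Bb, Ee, Rr}.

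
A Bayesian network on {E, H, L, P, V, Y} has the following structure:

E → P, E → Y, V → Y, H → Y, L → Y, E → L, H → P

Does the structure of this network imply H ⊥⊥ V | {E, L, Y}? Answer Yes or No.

No — H and V are not d-separated given {E, L, Y}.

3 paths connect H and V; each must be blocked for d-separation to hold:
Path 1: H → P ← E → L → Y ← V
  P is a collider here and neither P nor any of its descendants is conditioned on, so the collider stays closed — the path is blocked at P.
Path 2: H → P ← E → Y ← V
  P is a collider here and neither P nor any of its descendants is conditioned on, so the collider stays closed — the path is blocked at P.
Path 3: H → Y ← V
  Y is a collider and Y is conditioned on, which opens it — no node blocks this path, so it is active.
At least one path is unblocked, so d-separation fails.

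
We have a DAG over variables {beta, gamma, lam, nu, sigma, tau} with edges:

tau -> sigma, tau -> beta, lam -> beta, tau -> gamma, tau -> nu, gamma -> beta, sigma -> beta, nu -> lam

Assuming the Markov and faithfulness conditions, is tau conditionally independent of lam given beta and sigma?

No

We examine all 4 paths between tau and lam:
  1. tau → gamma → beta ← lam — gamma:chain[open]; beta:collider[open] ⇒ active
  2. tau → beta ← lam — beta:collider[open] ⇒ active
  3. tau → nu → lam — nu:chain[open] ⇒ active
  4. tau → sigma → beta ← lam — sigma:chain[blocks]; beta:collider[open] ⇒ blocked
At least one path is unblocked, so d-separation fails.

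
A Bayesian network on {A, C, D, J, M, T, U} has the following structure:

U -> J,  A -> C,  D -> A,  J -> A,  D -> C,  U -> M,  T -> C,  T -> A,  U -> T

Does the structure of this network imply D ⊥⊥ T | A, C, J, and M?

6 paths connect D and T; each must be blocked for d-separation to hold:
Path 1: D → C ← T
  C is a collider and C is conditioned on, which opens it — no node blocks this path, so it is active.
Path 2: D → C ← A ← J ← U → T
  A is a chain here and A is conditioned on, so the path is blocked at A.
Path 3: D → C ← A ← T
  A is a chain here and A is conditioned on, so the path is blocked at A.
Path 4: D → A ← J ← U → T
  J is a chain here and J is conditioned on, so the path is blocked at J.
Path 5: D → A → C ← T
  A is a chain here and A is conditioned on, so the path is blocked at A.
Path 6: D → A ← T
  A is a collider and A is conditioned on, which opens it — no node blocks this path, so it is active.
Since the path D → C ← T is active, D and T are not d-separated given {A, C, J, M}.

No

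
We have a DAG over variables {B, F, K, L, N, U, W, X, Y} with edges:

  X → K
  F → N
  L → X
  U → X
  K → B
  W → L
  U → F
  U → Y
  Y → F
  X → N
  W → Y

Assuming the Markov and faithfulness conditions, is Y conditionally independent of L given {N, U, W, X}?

Enumerating the 5 paths from Y to L and testing each for blocking by {N, U, W, X}:
Path 1: Y ← W → L
  W is a fork here and W is conditioned on, so the path is blocked at W.
Path 2: Y → F ← U → X ← L
  U is a fork here and U is conditioned on, so the path is blocked at U.
Path 3: Y → F → N ← X ← L
  X is a chain here and X is conditioned on, so the path is blocked at X.
Path 4: Y ← U → X ← L
  U is a fork here and U is conditioned on, so the path is blocked at U.
Path 5: Y ← U → F → N ← X ← L
  U is a fork here and U is conditioned on, so the path is blocked at U.
Since every path is blocked, d-separation holds.

Yes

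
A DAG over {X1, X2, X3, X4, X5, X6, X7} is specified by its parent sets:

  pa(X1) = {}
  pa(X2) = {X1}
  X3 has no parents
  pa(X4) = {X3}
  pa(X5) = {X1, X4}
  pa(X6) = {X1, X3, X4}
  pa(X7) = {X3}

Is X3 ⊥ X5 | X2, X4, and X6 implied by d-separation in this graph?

No

We examine all 4 paths between X3 and X5:
Path 1: X3 → X4 → X6 ← X1 → X5
  X4 is a chain here and X4 is conditioned on, so the path is blocked at X4.
Path 2: X3 → X4 → X5
  X4 is a chain here and X4 is conditioned on, so the path is blocked at X4.
Path 3: X3 → X6 ← X4 → X5
  X4 is a fork here and X4 is conditioned on, so the path is blocked at X4.
Path 4: X3 → X6 ← X1 → X5
  X6 is a collider and X6 is conditioned on, which opens it; X1 is a fork and X1 is not conditioned on — no node blocks this path, so it is active.
At least one path is unblocked, so d-separation fails.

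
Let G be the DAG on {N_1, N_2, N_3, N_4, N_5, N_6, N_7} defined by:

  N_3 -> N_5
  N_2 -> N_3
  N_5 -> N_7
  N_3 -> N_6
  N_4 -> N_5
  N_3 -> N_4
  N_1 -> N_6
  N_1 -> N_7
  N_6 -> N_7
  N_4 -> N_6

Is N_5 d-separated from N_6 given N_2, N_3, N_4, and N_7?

6 paths connect N_5 and N_6; each must be blocked for d-separation to hold:
Path 1: N_5 ← N_4 ← N_3 → N_6
  N_4 is a chain here and N_4 is conditioned on, so the path is blocked at N_4.
Path 2: N_5 ← N_4 → N_6
  N_4 is a fork here and N_4 is conditioned on, so the path is blocked at N_4.
Path 3: N_5 → N_7 ← N_1 → N_6
  N_7 is a collider and N_7 is conditioned on, which opens it; N_1 is a fork and N_1 is not conditioned on — no node blocks this path, so it is active.
Path 4: N_5 → N_7 ← N_6
  N_7 is a collider and N_7 is conditioned on, which opens it — no node blocks this path, so it is active.
Path 5: N_5 ← N_3 → N_4 → N_6
  N_3 is a fork here and N_3 is conditioned on, so the path is blocked at N_3.
Path 6: N_5 ← N_3 → N_6
  N_3 is a fork here and N_3 is conditioned on, so the path is blocked at N_3.
Since the path N_5 → N_7 ← N_1 → N_6 is active, N_5 and N_6 are not d-separated given {N_2, N_3, N_4, N_7}.

No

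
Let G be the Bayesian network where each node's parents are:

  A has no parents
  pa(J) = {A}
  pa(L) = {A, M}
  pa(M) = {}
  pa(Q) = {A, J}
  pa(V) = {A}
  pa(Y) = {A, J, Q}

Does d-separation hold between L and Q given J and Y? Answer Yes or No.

5 paths connect L and Q; each must be blocked for d-separation to hold:
Path 1: L ← A → Y ← Q
  A is a fork and A is not conditioned on; Y is a collider and Y is conditioned on, which opens it — no node blocks this path, so it is active.
Path 2: L ← A → Y ← J → Q
  J is a fork here and J is conditioned on, so the path is blocked at J.
Path 3: L ← A → Q
  A is a fork and A is not conditioned on — no node blocks this path, so it is active.
Path 4: L ← A → J → Y ← Q
  J is a chain here and J is conditioned on, so the path is blocked at J.
Path 5: L ← A → J → Q
  J is a chain here and J is conditioned on, so the path is blocked at J.
Since the path L ← A → Y ← Q is active, L and Q are not d-separated given {J, Y}.

No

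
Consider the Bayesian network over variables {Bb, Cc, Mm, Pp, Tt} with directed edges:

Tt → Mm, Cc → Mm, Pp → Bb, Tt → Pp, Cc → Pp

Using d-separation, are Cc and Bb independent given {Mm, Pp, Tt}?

Yes

Enumerating the 2 paths from Cc to Bb and testing each for blocking by {Mm, Pp, Tt}:
  1. Cc → Mm ← Tt → Pp → Bb — Mm:collider[open]; Tt:fork[blocks]; Pp:chain[blocks] ⇒ blocked
  2. Cc → Pp → Bb — Pp:chain[blocks] ⇒ blocked
Every path is blocked, so Cc and Bb are d-separated given {Mm, Pp, Tt}.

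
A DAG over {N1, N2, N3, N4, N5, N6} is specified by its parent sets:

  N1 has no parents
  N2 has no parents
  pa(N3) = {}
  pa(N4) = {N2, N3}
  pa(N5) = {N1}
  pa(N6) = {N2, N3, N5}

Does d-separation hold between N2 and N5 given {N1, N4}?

Enumerating the 2 paths from N2 to N5 and testing each for blocking by {N1, N4}:
Path 1: N2 → N6 ← N5
  N6 is a collider here and neither N6 nor any of its descendants is conditioned on, so the collider stays closed — the path is blocked at N6.
Path 2: N2 → N4 ← N3 → N6 ← N5
  N6 is a collider here and neither N6 nor any of its descendants is conditioned on, so the collider stays closed — the path is blocked at N6.
All paths are blocked; N2 ⊥ N5 | {N1, N4} holds.

Yes — N2 and N5 are d-separated given {N1, N4}.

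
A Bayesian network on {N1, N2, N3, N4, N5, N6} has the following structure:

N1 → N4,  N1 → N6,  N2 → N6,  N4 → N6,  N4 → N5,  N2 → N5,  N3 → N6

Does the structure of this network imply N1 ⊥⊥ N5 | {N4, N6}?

4 paths connect N1 and N5; each must be blocked for d-separation to hold:
Path 1: N1 → N4 → N6 ← N2 → N5
  N4 is a chain here and N4 is conditioned on, so the path is blocked at N4.
Path 2: N1 → N4 → N5
  N4 is a chain here and N4 is conditioned on, so the path is blocked at N4.
Path 3: N1 → N6 ← N2 → N5
  N6 is a collider and N6 is conditioned on, which opens it; N2 is a fork and N2 is not conditioned on — no node blocks this path, so it is active.
Path 4: N1 → N6 ← N4 → N5
  N4 is a fork here and N4 is conditioned on, so the path is blocked at N4.
Because an active path exists, N1 and N5 are not d-separated.

No — N1 and N5 are not d-separated given {N4, N6}.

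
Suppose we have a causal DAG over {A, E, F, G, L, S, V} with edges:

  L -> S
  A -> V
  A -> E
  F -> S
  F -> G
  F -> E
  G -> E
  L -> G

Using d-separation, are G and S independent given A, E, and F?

3 paths connect G and S; each must be blocked for d-separation to hold:
Path 1: G ← L → S
  L is a fork and L is not conditioned on — no node blocks this path, so it is active.
Path 2: G → E ← F → S
  F is a fork here and F is conditioned on, so the path is blocked at F.
Path 3: G ← F → S
  F is a fork here and F is conditioned on, so the path is blocked at F.
Because an active path exists, G and S are not d-separated.

No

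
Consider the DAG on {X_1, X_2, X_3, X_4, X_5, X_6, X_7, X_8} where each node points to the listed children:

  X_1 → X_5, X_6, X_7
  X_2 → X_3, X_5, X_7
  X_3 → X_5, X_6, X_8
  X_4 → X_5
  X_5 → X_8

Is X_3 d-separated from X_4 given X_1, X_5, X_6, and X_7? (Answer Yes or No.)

We examine all 6 paths between X_3 and X_4:
Path 1: X_3 → X_5 ← X_4
  X_5 is a collider and X_5 is conditioned on, which opens it — no node blocks this path, so it is active.
Path 2: X_3 → X_6 ← X_1 → X_5 ← X_4
  X_1 is a fork here and X_1 is conditioned on, so the path is blocked at X_1.
Path 3: X_3 → X_6 ← X_1 → X_7 ← X_2 → X_5 ← X_4
  X_1 is a fork here and X_1 is conditioned on, so the path is blocked at X_1.
Path 4: X_3 ← X_2 → X_5 ← X_4
  X_2 is a fork and X_2 is not conditioned on; X_5 is a collider and X_5 is conditioned on, which opens it — no node blocks this path, so it is active.
Path 5: X_3 ← X_2 → X_7 ← X_1 → X_5 ← X_4
  X_1 is a fork here and X_1 is conditioned on, so the path is blocked at X_1.
Path 6: X_3 → X_8 ← X_5 ← X_4
  X_8 is a collider here and neither X_8 nor any of its descendants is conditioned on, so the collider stays closed — the path is blocked at X_8.
At least one path is unblocked, so d-separation fails.

No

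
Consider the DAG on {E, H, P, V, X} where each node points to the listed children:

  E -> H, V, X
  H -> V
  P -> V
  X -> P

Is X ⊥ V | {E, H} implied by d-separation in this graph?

Enumerating the 3 paths from X to V and testing each for blocking by {E, H}:
Path 1: X → P → V
  P is a chain and P is not conditioned on — no node blocks this path, so it is active.
Path 2: X ← E → H → V
  E is a fork here and E is conditioned on, so the path is blocked at E.
Path 3: X ← E → V
  E is a fork here and E is conditioned on, so the path is blocked at E.
At least one path is unblocked, so d-separation fails.

No — X and V are not d-separated given {E, H}.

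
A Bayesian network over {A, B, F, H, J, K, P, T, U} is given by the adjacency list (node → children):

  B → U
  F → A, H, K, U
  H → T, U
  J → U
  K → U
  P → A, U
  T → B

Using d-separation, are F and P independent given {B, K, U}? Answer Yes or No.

There are 5 undirected paths between F and P; checking each against the conditioning set {B, K, U}:
Path 1: F → H → T → B → U ← P
  B is a chain here and B is conditioned on, so the path is blocked at B.
Path 2: F → H → U ← P
  H is a chain and H is not conditioned on; U is a collider and U is conditioned on, which opens it — no node blocks this path, so it is active.
Path 3: F → K → U ← P
  K is a chain here and K is conditioned on, so the path is blocked at K.
Path 4: F → A ← P
  A is a collider here and neither A nor any of its descendants is conditioned on, so the collider stays closed — the path is blocked at A.
Path 5: F → U ← P
  U is a collider and U is conditioned on, which opens it — no node blocks this path, so it is active.
At least one path is unblocked, so d-separation fails.

No — F and P are not d-separated given {B, K, U}.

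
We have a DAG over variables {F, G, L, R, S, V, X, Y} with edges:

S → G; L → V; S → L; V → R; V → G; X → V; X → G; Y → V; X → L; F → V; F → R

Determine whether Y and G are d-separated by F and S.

There are 5 undirected paths between Y and G; checking each against the conditioning set {F, S}:
Path 1: Y → V ← X → G
  V is a collider here and neither V nor any of its descendants is conditioned on, so the collider stays closed — the path is blocked at V.
Path 2: Y → V ← X → L ← S → G
  V is a collider here and neither V nor any of its descendants is conditioned on, so the collider stays closed — the path is blocked at V.
Path 3: Y → V → G
  V is a chain and V is not conditioned on — no node blocks this path, so it is active.
Path 4: Y → V ← L ← X → G
  V is a collider here and neither V nor any of its descendants is conditioned on, so the collider stays closed — the path is blocked at V.
Path 5: Y → V ← L ← S → G
  V is a collider here and neither V nor any of its descendants is conditioned on, so the collider stays closed — the path is blocked at V.
Because an active path exists, Y and G are not d-separated.

No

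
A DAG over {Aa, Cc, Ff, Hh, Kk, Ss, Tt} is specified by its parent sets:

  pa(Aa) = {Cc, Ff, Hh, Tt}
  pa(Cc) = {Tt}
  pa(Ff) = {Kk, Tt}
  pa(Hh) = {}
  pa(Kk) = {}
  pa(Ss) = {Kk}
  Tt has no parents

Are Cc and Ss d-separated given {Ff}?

No

Enumerating the 4 paths from Cc to Ss and testing each for blocking by {Ff}:
Path 1: Cc ← Tt → Ff ← Kk → Ss
  Tt is a fork and Tt is not conditioned on; Ff is a collider and Ff is conditioned on, which opens it; Kk is a fork and Kk is not conditioned on — no node blocks this path, so it is active.
Path 2: Cc ← Tt → Aa ← Ff ← Kk → Ss
  Aa is a collider here and neither Aa nor any of its descendants is conditioned on, so the collider stays closed — the path is blocked at Aa.
Path 3: Cc → Aa ← Ff ← Kk → Ss
  Aa is a collider here and neither Aa nor any of its descendants is conditioned on, so the collider stays closed — the path is blocked at Aa.
Path 4: Cc → Aa ← Tt → Ff ← Kk → Ss
  Aa is a collider here and neither Aa nor any of its descendants is conditioned on, so the collider stays closed — the path is blocked at Aa.
At least one path is unblocked, so d-separation fails.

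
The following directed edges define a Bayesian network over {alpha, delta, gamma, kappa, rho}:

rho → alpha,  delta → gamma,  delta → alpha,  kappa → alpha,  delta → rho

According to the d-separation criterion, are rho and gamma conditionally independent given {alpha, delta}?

Yes

We examine all 2 paths between rho and gamma:
Path 1: rho → alpha ← delta → gamma
  delta is a fork here and delta is conditioned on, so the path is blocked at delta.
Path 2: rho ← delta → gamma
  delta is a fork here and delta is conditioned on, so the path is blocked at delta.
Since every path is blocked, d-separation holds.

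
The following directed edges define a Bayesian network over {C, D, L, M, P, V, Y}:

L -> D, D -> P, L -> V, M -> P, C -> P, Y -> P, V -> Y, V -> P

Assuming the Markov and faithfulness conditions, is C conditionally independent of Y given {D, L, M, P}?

There are 3 undirected paths between C and Y; checking each against the conditioning set {D, L, M, P}:
Path 1: C → P ← D ← L → V → Y
  D is a chain here and D is conditioned on, so the path is blocked at D.
Path 2: C → P ← Y
  P is a collider and P is conditioned on, which opens it — no node blocks this path, so it is active.
Path 3: C → P ← V → Y
  P is a collider and P is conditioned on, which opens it; V is a fork and V is not conditioned on — no node blocks this path, so it is active.
Because an active path exists, C and Y are not d-separated.

No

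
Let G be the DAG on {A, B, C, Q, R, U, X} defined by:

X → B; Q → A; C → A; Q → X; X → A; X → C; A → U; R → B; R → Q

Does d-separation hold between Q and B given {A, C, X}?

We examine all 4 paths between Q and B:
Path 1: Q → X → B
  X is a chain here and X is conditioned on, so the path is blocked at X.
Path 2: Q → A ← X → B
  X is a fork here and X is conditioned on, so the path is blocked at X.
Path 3: Q → A ← C ← X → B
  C is a chain here and C is conditioned on, so the path is blocked at C.
Path 4: Q ← R → B
  R is a fork and R is not conditioned on — no node blocks this path, so it is active.
Since the path Q ← R → B is active, Q and B are not d-separated given {A, C, X}.

No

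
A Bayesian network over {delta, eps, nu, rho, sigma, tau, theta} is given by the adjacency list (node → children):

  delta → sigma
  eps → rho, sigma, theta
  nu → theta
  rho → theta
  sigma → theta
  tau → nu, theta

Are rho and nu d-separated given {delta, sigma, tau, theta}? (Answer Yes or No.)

No

Enumerating the 6 paths from rho to nu and testing each for blocking by {delta, sigma, tau, theta}:
Path 1: rho ← eps → sigma → theta ← tau → nu
  sigma is a chain here and sigma is conditioned on, so the path is blocked at sigma.
Path 2: rho ← eps → sigma → theta ← nu
  sigma is a chain here and sigma is conditioned on, so the path is blocked at sigma.
Path 3: rho ← eps → theta ← tau → nu
  tau is a fork here and tau is conditioned on, so the path is blocked at tau.
Path 4: rho ← eps → theta ← nu
  eps is a fork and eps is not conditioned on; theta is a collider and theta is conditioned on, which opens it — no node blocks this path, so it is active.
Path 5: rho → theta ← tau → nu
  tau is a fork here and tau is conditioned on, so the path is blocked at tau.
Path 6: rho → theta ← nu
  theta is a collider and theta is conditioned on, which opens it — no node blocks this path, so it is active.
Since the path rho ← eps → theta ← nu is active, rho and nu are not d-separated given {delta, sigma, tau, theta}.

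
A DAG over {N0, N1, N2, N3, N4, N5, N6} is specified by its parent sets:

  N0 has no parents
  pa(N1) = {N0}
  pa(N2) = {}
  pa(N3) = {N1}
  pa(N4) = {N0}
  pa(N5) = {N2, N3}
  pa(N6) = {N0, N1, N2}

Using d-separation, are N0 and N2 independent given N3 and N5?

Yes

4 paths connect N0 and N2; each must be blocked for d-separation to hold:
  1. N0 → N1 → N6 ← N2 — N1:chain[open]; N6:collider[blocks] ⇒ blocked
  2. N0 → N1 → N3 → N5 ← N2 — N1:chain[open]; N3:chain[blocks]; N5:collider[open] ⇒ blocked
  3. N0 → N6 ← N2 — N6:collider[blocks] ⇒ blocked
  4. N0 → N6 ← N1 → N3 → N5 ← N2 — N6:collider[blocks]; N1:fork[open]; N3:chain[blocks]; N5:collider[open] ⇒ blocked
All paths are blocked; N0 ⊥ N2 | {N3, N5} holds.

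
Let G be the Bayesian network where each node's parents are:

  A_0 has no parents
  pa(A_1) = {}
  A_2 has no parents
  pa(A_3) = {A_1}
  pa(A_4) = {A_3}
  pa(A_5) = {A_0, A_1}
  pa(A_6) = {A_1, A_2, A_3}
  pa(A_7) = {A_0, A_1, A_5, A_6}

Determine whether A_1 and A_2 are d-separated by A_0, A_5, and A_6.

No — A_1 and A_2 are not d-separated given {A_0, A_5, A_6}.

We examine all 5 paths between A_1 and A_2:
Path 1: A_1 → A_7 ← A_6 ← A_2
  A_7 is a collider here and neither A_7 nor any of its descendants is conditioned on, so the collider stays closed — the path is blocked at A_7.
Path 2: A_1 → A_5 → A_7 ← A_6 ← A_2
  A_5 is a chain here and A_5 is conditioned on, so the path is blocked at A_5.
Path 3: A_1 → A_5 ← A_0 → A_7 ← A_6 ← A_2
  A_0 is a fork here and A_0 is conditioned on, so the path is blocked at A_0.
Path 4: A_1 → A_3 → A_6 ← A_2
  A_3 is a chain and A_3 is not conditioned on; A_6 is a collider and A_6 is conditioned on, which opens it — no node blocks this path, so it is active.
Path 5: A_1 → A_6 ← A_2
  A_6 is a collider and A_6 is conditioned on, which opens it — no node blocks this path, so it is active.
At least one path is unblocked, so d-separation fails.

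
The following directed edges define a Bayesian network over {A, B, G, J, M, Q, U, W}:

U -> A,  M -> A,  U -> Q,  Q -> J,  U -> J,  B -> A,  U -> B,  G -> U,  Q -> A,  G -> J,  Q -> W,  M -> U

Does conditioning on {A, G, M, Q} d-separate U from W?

Yes

Enumerating the 6 paths from U to W and testing each for blocking by {A, G, M, Q}:
Path 1: U ← G → J ← Q → W
  G is a fork here and G is conditioned on, so the path is blocked at G.
Path 2: U → J ← Q → W
  J is a collider here and neither J nor any of its descendants is conditioned on, so the collider stays closed — the path is blocked at J.
Path 3: U → B → A ← Q → W
  Q is a fork here and Q is conditioned on, so the path is blocked at Q.
Path 4: U ← M → A ← Q → W
  M is a fork here and M is conditioned on, so the path is blocked at M.
Path 5: U → Q → W
  Q is a chain here and Q is conditioned on, so the path is blocked at Q.
Path 6: U → A ← Q → W
  Q is a fork here and Q is conditioned on, so the path is blocked at Q.
Every path is blocked, so U and W are d-separated given {A, G, M, Q}.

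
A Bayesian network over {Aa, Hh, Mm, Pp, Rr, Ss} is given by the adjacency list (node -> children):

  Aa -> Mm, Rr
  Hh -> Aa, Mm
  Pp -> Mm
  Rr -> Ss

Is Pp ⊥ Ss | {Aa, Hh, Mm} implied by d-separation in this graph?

There are 2 undirected paths between Pp and Ss; checking each against the conditioning set {Aa, Hh, Mm}:
Path 1: Pp → Mm ← Aa → Rr → Ss
  Aa is a fork here and Aa is conditioned on, so the path is blocked at Aa.
Path 2: Pp → Mm ← Hh → Aa → Rr → Ss
  Hh is a fork here and Hh is conditioned on, so the path is blocked at Hh.
Since every path is blocked, d-separation holds.

Yes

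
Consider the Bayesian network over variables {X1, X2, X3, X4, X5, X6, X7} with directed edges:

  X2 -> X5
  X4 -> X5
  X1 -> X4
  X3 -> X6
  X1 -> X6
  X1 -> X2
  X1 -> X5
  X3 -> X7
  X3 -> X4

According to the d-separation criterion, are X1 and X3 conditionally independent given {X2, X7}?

Yes — X1 and X3 are d-separated given {X2, X7}.

There are 4 undirected paths between X1 and X3; checking each against the conditioning set {X2, X7}:
Path 1: X1 → X6 ← X3
  X6 is a collider here and neither X6 nor any of its descendants is conditioned on, so the collider stays closed — the path is blocked at X6.
Path 2: X1 → X2 → X5 ← X4 ← X3
  X2 is a chain here and X2 is conditioned on, so the path is blocked at X2.
Path 3: X1 → X4 ← X3
  X4 is a collider here and neither X4 nor any of its descendants is conditioned on, so the collider stays closed — the path is blocked at X4.
Path 4: X1 → X5 ← X4 ← X3
  X5 is a collider here and neither X5 nor any of its descendants is conditioned on, so the collider stays closed — the path is blocked at X5.
Since every path is blocked, d-separation holds.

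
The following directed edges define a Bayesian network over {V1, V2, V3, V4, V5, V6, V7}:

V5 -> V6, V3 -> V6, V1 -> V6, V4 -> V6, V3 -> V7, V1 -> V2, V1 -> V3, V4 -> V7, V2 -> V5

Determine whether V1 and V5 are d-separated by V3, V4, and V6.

Enumerating the 4 paths from V1 to V5 and testing each for blocking by {V3, V4, V6}:
Path 1: V1 → V6 ← V5
  V6 is a collider and V6 is conditioned on, which opens it — no node blocks this path, so it is active.
Path 2: V1 → V2 → V5
  V2 is a chain and V2 is not conditioned on — no node blocks this path, so it is active.
Path 3: V1 → V3 → V7 ← V4 → V6 ← V5
  V3 is a chain here and V3 is conditioned on, so the path is blocked at V3.
Path 4: V1 → V3 → V6 ← V5
  V3 is a chain here and V3 is conditioned on, so the path is blocked at V3.
Since the path V1 → V6 ← V5 is active, V1 and V5 are not d-separated given {V3, V4, V6}.

No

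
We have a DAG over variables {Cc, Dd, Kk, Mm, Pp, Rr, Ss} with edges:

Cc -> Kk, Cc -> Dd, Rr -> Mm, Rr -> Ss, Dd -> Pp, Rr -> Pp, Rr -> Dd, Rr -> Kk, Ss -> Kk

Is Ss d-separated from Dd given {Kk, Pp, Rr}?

6 paths connect Ss and Dd; each must be blocked for d-separation to hold:
  1. Ss → Kk ← Cc → Dd — Kk:collider[open]; Cc:fork[open] ⇒ active
  2. Ss → Kk ← Rr → Pp ← Dd — Kk:collider[open]; Rr:fork[blocks]; Pp:collider[open] ⇒ blocked
  3. Ss → Kk ← Rr → Dd — Kk:collider[open]; Rr:fork[blocks] ⇒ blocked
  4. Ss ← Rr → Kk ← Cc → Dd — Rr:fork[blocks]; Kk:collider[open]; Cc:fork[open] ⇒ blocked
  5. Ss ← Rr → Pp ← Dd — Rr:fork[blocks]; Pp:collider[open] ⇒ blocked
  6. Ss ← Rr → Dd — Rr:fork[blocks] ⇒ blocked
At least one path is unblocked, so d-separation fails.

No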